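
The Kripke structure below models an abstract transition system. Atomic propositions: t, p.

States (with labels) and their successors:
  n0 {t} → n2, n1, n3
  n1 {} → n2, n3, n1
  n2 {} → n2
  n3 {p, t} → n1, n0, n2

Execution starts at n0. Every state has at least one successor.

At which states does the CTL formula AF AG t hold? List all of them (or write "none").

none

States satisfying AG t: ∅.
States satisfying AF AG t: ∅.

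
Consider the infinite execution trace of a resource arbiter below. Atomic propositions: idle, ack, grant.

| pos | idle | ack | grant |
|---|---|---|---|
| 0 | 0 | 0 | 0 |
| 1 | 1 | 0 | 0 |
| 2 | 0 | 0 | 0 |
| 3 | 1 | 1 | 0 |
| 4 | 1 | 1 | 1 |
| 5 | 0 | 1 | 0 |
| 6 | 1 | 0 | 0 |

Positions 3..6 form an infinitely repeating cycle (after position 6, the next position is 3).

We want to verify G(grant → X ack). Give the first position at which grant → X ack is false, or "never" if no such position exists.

grant → X ack holds at every position 0..6, and those are all the positions the trace ever visits, so the invariant G(grant → X ack) is never violated.

never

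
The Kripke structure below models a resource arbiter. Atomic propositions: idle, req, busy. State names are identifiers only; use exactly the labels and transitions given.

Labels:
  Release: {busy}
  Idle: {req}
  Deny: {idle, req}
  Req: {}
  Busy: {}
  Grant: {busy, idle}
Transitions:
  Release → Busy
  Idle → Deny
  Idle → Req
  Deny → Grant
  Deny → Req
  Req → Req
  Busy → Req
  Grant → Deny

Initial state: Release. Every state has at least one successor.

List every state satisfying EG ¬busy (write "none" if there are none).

{Idle, Deny, Req, Busy}

States satisfying ¬busy: {Idle, Deny, Req, Busy}.
States satisfying EG ¬busy: {Idle, Deny, Req, Busy}.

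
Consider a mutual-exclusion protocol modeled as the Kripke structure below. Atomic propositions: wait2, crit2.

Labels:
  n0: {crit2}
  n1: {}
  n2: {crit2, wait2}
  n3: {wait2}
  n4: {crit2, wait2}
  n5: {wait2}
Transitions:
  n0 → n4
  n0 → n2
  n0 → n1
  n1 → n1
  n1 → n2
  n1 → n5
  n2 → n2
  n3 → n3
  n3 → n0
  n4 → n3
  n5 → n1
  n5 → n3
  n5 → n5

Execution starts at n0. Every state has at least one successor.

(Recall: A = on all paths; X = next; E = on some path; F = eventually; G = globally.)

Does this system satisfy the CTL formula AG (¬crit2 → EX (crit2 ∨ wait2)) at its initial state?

States satisfying ¬crit2 → EX (crit2 ∨ wait2): {n0, n1, n2, n3, n4, n5}.
States satisfying AG (¬crit2 → EX (crit2 ∨ wait2)): {n0, n1, n2, n3, n4, n5}.
Every state reachable from n0 satisfies ¬crit2 → EX (crit2 ∨ wait2).
n0 ∈ Sat(AG (¬crit2 → EX (crit2 ∨ wait2))).

Yes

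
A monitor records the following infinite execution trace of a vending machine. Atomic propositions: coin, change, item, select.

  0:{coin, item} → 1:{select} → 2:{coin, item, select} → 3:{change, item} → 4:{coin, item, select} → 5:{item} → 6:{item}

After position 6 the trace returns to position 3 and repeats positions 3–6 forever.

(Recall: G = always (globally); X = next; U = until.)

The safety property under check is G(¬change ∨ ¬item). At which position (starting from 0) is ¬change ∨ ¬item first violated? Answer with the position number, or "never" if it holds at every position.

3

Check ¬change ∨ ¬item at each position in order: 0 ✓, 1 ✓, 2 ✓.
At position 3 the labels are {change, item}, so ¬change ∨ ¬item is false there. This is the first violation.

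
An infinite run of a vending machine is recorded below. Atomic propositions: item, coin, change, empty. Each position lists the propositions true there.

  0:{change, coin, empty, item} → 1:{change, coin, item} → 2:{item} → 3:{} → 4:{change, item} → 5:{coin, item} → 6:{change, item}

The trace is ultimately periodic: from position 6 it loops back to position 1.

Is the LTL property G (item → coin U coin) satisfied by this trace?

Violated

item → coin U coin must hold at every position from 0 onward. It fails at position 2, so G (item → coin U coin) is false.
Positions where item holds: 0, 1, 2, 4, 5, 6.
Check coin U coin at each: 0→ok, 1→ok, 2→fails, 4→fails, 5→ok, 6→fails.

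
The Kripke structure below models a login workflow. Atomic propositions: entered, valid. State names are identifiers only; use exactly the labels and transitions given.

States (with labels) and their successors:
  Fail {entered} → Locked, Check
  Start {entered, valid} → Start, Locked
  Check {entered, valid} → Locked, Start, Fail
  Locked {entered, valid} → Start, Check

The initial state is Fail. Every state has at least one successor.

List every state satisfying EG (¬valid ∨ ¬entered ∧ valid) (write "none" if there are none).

States satisfying ¬valid ∨ ¬entered ∧ valid: {Fail}.
States satisfying EG (¬valid ∨ ¬entered ∧ valid): ∅.

none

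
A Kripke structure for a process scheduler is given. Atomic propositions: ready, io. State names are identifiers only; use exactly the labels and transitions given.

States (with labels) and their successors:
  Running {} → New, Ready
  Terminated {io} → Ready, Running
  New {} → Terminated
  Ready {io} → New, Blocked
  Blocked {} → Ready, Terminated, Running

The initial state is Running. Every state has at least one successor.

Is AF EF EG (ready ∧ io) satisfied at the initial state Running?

No

States satisfying EF EG (ready ∧ io): ∅.
States satisfying AF EF EG (ready ∧ io): ∅.
There is a path from Running along which EF EG (ready ∧ io) never holds.
Running ∉ Sat(AF EF EG (ready ∧ io)).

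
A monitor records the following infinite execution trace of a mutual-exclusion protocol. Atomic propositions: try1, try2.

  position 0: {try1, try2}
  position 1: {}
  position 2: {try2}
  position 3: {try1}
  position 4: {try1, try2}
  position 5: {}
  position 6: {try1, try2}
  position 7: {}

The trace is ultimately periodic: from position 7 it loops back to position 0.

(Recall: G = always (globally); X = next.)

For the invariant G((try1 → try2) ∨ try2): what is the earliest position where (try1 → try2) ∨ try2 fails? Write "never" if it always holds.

3

Check (try1 → try2) ∨ try2 at each position in order: 0 ✓, 1 ✓, 2 ✓.
At position 3 the labels are {try1}, so (try1 → try2) ∨ try2 is false there. This is the first violation.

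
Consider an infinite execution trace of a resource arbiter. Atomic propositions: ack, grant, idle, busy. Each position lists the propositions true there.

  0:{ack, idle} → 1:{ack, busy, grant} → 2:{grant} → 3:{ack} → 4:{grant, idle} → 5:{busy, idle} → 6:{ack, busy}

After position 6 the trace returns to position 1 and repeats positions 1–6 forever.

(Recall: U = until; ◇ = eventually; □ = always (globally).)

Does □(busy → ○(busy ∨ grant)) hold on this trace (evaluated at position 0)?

Holds

busy → ○(busy ∨ grant) holds at every position 0..6, and those are all positions ever visited, so □(busy → ○(busy ∨ grant)) holds.
Positions where busy holds: 1, 5, 6.
Check ○(busy ∨ grant) at each: 1→ok, 5→ok, 6→ok.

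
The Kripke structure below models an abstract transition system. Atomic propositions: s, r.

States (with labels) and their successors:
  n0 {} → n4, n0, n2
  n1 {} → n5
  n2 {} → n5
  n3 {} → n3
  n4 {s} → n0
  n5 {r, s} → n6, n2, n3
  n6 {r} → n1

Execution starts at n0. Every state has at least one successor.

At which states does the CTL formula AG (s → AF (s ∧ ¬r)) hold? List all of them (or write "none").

{n3}

States satisfying s → AF (s ∧ ¬r): {n0, n1, n2, n3, n4, n6}.
States satisfying AG (s → AF (s ∧ ¬r)): {n3}.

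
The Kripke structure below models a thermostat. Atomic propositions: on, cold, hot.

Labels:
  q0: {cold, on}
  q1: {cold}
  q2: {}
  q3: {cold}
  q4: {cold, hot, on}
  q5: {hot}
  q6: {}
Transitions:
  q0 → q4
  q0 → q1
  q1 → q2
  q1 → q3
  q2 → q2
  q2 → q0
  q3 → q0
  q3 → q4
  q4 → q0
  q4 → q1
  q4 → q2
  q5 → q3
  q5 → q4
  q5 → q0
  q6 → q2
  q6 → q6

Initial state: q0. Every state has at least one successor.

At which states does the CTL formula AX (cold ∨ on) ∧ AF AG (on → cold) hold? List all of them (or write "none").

States satisfying cold ∨ on: {q0, q1, q3, q4}.
States satisfying AX (cold ∨ on): {q0, q3, q5}.
States satisfying AG (on → cold): {q0, q1, q2, q3, q4, q5, q6}.
States satisfying AF AG (on → cold): {q0, q1, q2, q3, q4, q5, q6}.
States satisfying AX (cold ∨ on) ∧ AF AG (on → cold): {q0, q3, q5}.

{q0, q3, q5}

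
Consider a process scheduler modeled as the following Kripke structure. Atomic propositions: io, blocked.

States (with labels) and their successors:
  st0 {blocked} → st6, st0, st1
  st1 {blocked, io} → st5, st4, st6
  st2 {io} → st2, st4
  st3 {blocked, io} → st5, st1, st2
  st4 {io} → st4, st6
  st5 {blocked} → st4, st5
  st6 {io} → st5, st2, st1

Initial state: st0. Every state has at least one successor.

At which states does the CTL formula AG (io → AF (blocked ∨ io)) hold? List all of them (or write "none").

{st0, st1, st2, st3, st4, st5, st6}

States satisfying io → AF (blocked ∨ io): {st0, st1, st2, st3, st4, st5, st6}.
States satisfying AG (io → AF (blocked ∨ io)): {st0, st1, st2, st3, st4, st5, st6}.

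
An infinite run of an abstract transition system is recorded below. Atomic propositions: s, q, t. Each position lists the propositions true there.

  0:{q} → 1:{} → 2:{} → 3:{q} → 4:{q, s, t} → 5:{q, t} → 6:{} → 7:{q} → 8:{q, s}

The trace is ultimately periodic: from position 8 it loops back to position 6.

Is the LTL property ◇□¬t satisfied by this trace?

Satisfied

□¬t holds at position 6, which is reachable from 0, so ◇□¬t holds.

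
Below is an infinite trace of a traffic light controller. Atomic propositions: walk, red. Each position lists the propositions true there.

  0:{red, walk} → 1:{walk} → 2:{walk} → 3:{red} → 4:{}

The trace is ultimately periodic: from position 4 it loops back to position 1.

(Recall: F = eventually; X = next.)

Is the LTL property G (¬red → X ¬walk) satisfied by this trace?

Violated

¬red → X ¬walk must hold at every position from 0 onward. It fails at position 1, so G (¬red → X ¬walk) is false.
Positions where ¬red holds: 1, 2, 4.
Check X ¬walk at each: 1→fails, 2→ok, 4→fails.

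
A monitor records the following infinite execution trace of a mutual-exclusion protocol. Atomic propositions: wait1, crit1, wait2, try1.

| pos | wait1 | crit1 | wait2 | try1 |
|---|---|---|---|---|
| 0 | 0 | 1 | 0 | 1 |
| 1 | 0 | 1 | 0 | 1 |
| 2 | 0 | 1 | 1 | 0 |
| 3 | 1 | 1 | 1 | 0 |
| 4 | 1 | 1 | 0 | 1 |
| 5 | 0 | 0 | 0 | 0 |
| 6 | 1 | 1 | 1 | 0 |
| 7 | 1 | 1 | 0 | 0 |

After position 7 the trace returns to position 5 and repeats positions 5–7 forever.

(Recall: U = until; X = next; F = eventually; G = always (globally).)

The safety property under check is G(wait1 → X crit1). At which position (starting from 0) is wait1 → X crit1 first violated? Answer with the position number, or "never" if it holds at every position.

Check wait1 → X crit1 at each position in order: 0 ✓, 1 ✓, 2 ✓, 3 ✓.
At position 4 the labels are {crit1, try1, wait1} and the next position 5 has {}, so wait1 → X crit1 is false there. This is the first violation.

4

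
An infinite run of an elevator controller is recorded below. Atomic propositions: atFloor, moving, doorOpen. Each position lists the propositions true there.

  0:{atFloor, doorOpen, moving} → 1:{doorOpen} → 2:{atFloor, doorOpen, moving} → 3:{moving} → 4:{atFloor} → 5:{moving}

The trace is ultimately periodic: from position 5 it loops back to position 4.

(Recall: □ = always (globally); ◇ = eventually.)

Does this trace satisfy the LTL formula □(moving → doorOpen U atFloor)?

moving → doorOpen U atFloor must hold at every position from 0 onward. It fails at position 3, so □(moving → doorOpen U atFloor) is false.
Positions where moving holds: 0, 2, 3, 5.
Check doorOpen U atFloor at each: 0→ok, 2→ok, 3→fails, 5→fails.

Does not hold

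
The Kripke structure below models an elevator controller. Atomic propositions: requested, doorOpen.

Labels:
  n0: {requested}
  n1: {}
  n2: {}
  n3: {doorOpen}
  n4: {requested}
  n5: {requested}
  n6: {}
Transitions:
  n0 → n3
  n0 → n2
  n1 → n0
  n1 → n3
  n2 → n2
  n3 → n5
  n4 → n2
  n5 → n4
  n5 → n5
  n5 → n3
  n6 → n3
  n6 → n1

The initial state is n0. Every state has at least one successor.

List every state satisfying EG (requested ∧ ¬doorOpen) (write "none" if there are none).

{n5}

States satisfying requested ∧ ¬doorOpen: {n0, n4, n5}.
States satisfying EG (requested ∧ ¬doorOpen): {n5}.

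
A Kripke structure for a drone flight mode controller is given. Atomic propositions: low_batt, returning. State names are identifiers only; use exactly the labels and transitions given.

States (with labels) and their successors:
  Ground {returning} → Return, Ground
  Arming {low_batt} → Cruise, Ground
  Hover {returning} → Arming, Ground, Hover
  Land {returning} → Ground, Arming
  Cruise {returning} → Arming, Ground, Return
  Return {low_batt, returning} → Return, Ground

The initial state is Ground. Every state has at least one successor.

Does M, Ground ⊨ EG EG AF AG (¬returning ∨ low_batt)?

States satisfying EG AF AG (¬returning ∨ low_batt): ∅.
States satisfying EG EG AF AG (¬returning ∨ low_batt): ∅.
No suitable path/successor from Ground witnesses the formula.
Ground ∉ Sat(EG EG AF AG (¬returning ∨ low_batt)).

Violated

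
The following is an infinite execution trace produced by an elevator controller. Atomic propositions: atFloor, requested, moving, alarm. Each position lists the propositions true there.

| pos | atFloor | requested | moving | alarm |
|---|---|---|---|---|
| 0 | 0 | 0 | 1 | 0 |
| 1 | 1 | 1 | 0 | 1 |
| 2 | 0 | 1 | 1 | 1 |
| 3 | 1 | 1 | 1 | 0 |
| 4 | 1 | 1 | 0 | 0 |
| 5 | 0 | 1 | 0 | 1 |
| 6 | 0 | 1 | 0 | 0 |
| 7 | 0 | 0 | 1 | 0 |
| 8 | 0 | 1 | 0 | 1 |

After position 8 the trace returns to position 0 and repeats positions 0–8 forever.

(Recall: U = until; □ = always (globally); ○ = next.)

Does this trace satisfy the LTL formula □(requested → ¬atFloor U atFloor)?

requested → ¬atFloor U atFloor holds at every position 0..8, and those are all positions ever visited, so □(requested → ¬atFloor U atFloor) holds.
Positions where requested holds: 1, 2, 3, 4, 5, 6, 8.
Check ¬atFloor U atFloor at each: 1→ok, 2→ok, 3→ok, 4→ok, 5→ok, 6→ok, 8→ok.

Yes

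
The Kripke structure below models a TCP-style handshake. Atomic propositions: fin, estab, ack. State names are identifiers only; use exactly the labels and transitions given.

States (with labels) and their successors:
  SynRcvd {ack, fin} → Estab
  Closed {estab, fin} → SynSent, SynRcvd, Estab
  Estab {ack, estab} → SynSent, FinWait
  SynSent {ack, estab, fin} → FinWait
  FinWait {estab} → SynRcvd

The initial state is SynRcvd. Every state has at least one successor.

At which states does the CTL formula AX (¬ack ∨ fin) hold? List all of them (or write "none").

States satisfying ¬ack ∨ fin: {SynRcvd, Closed, SynSent, FinWait}.
States satisfying AX (¬ack ∨ fin): {Estab, SynSent, FinWait}.

{Estab, SynSent, FinWait}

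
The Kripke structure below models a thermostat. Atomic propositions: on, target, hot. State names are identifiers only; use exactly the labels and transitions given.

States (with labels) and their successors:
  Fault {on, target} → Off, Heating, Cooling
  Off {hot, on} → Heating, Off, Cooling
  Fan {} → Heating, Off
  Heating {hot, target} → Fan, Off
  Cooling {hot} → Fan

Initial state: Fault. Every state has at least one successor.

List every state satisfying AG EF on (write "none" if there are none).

States satisfying EF on: {Fault, Off, Fan, Heating, Cooling}.
States satisfying AG EF on: {Fault, Off, Fan, Heating, Cooling}.

{Fault, Off, Fan, Heating, Cooling}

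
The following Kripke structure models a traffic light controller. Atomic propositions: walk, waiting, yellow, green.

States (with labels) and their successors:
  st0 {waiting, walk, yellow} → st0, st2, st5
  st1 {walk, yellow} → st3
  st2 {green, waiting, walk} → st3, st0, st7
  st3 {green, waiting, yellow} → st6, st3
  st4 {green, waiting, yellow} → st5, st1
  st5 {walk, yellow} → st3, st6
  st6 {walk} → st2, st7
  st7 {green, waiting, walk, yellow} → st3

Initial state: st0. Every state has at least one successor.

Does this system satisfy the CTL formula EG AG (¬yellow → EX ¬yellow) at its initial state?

States satisfying AG (¬yellow → EX ¬yellow): ∅.
States satisfying EG AG (¬yellow → EX ¬yellow): ∅.
No suitable path/successor from st0 witnesses the formula.
st0 ∉ Sat(EG AG (¬yellow → EX ¬yellow)).

Violated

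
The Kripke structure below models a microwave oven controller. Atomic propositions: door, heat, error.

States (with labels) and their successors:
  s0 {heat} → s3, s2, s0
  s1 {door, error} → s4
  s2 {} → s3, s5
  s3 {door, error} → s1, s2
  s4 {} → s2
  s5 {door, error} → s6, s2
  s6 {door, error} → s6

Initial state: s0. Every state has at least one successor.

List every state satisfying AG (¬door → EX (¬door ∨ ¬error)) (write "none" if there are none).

{s6}

States satisfying ¬door → EX (¬door ∨ ¬error): {s0, s1, s3, s4, s5, s6}.
States satisfying AG (¬door → EX (¬door ∨ ¬error)): {s6}.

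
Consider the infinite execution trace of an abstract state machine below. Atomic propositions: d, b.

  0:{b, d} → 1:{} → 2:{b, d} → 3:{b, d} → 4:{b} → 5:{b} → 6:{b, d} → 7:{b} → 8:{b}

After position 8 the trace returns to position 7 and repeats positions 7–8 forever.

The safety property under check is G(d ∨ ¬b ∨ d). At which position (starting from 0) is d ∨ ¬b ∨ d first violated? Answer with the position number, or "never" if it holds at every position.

4

Check d ∨ ¬b ∨ d at each position in order: 0 ✓, 1 ✓, 2 ✓, 3 ✓.
At position 4 the labels are {b}, so d ∨ ¬b ∨ d is false there. This is the first violation.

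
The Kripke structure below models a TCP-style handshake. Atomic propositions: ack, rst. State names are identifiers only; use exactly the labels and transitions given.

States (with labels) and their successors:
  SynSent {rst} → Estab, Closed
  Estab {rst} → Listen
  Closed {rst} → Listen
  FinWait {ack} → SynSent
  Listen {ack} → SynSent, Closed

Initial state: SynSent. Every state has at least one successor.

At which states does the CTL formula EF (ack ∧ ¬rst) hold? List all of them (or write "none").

States satisfying ack ∧ ¬rst: {FinWait, Listen}.
States satisfying EF (ack ∧ ¬rst): {SynSent, Estab, Closed, FinWait, Listen}.

{SynSent, Estab, Closed, FinWait, Listen}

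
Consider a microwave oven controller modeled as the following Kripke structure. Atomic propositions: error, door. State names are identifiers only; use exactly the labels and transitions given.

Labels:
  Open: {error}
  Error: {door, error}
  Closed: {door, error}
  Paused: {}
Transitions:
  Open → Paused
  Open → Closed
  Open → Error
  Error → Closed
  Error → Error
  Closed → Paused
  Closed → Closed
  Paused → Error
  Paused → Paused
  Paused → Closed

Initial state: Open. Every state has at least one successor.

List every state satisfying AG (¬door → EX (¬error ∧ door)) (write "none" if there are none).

none

States satisfying ¬door → EX (¬error ∧ door): {Error, Closed}.
States satisfying AG (¬door → EX (¬error ∧ door)): ∅.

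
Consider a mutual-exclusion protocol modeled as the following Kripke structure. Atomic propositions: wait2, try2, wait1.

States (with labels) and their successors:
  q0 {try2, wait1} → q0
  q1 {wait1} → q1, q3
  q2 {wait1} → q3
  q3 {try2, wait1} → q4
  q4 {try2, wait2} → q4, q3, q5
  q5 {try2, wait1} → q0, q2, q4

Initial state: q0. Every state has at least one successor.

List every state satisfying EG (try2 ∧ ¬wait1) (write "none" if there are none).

States satisfying try2 ∧ ¬wait1: {q4}.
States satisfying EG (try2 ∧ ¬wait1): {q4}.

{q4}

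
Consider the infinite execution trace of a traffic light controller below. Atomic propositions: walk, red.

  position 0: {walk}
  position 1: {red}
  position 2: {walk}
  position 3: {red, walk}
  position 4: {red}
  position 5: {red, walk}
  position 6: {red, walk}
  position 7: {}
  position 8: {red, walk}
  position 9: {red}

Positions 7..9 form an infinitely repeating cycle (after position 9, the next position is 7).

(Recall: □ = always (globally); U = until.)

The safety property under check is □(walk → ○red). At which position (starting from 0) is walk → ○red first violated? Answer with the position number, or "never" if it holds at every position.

6

Check walk → ○red at each position in order: 0 ✓, 1 ✓, 2 ✓, 3 ✓, 4 ✓, 5 ✓.
At position 6 the labels are {red, walk} and the next position 7 has {}, so walk → ○red is false there. This is the first violation.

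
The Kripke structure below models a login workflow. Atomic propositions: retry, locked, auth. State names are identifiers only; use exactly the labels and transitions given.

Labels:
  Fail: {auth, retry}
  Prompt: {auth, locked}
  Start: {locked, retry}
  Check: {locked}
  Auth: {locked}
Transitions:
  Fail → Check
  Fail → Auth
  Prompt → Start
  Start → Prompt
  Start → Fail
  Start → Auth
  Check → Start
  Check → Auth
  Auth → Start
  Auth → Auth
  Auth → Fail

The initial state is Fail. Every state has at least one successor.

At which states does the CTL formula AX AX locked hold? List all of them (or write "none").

States satisfying AX locked: {Fail, Prompt, Check}.
States satisfying AX AX locked: ∅.

none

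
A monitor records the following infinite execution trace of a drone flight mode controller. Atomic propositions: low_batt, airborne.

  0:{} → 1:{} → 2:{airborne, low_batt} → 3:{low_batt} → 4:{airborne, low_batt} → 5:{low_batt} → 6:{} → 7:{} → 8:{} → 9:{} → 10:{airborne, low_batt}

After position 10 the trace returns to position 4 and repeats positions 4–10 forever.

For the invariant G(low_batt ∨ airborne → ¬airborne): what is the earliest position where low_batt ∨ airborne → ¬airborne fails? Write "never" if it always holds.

Check low_batt ∨ airborne → ¬airborne at each position in order: 0 ✓, 1 ✓.
At position 2 the labels are {airborne, low_batt}, so low_batt ∨ airborne → ¬airborne is false there. This is the first violation.

2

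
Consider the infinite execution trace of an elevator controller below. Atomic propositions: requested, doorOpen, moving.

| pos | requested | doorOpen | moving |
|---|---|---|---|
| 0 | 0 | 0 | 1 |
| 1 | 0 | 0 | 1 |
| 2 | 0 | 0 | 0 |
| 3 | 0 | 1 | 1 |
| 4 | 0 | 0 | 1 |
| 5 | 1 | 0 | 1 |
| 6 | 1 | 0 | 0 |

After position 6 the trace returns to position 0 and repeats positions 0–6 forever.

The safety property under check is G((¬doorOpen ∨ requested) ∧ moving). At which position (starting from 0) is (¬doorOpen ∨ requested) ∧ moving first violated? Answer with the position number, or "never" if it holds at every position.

Check (¬doorOpen ∨ requested) ∧ moving at each position in order: 0 ✓, 1 ✓.
At position 2 the labels are {}, so (¬doorOpen ∨ requested) ∧ moving is false there. This is the first violation.

2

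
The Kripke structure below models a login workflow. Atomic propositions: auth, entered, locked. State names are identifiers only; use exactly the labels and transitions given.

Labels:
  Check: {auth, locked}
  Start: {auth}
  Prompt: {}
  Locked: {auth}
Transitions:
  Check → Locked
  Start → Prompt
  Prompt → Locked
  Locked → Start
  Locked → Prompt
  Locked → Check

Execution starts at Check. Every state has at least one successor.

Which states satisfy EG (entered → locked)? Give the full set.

{Check, Start, Prompt, Locked}

States satisfying entered → locked: {Check, Start, Prompt, Locked}.
States satisfying EG (entered → locked): {Check, Start, Prompt, Locked}.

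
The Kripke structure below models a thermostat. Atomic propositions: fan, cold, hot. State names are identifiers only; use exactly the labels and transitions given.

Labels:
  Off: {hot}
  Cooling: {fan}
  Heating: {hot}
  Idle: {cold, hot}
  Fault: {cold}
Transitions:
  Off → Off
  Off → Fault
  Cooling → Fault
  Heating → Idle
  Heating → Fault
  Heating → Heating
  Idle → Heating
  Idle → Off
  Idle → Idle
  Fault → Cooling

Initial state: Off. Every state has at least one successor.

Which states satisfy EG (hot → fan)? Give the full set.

States satisfying hot → fan: {Cooling, Fault}.
States satisfying EG (hot → fan): {Cooling, Fault}.

{Cooling, Fault}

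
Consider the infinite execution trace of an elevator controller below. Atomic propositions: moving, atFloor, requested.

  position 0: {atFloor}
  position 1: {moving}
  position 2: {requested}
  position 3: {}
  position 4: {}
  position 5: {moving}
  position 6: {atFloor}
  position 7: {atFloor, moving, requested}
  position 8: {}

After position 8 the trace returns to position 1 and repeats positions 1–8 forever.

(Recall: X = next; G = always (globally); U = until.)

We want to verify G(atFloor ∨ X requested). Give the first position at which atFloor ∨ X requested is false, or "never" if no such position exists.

Check atFloor ∨ X requested at each position in order: 0 ✓, 1 ✓.
At position 2 the labels are {requested} and the next position 3 has {}, so atFloor ∨ X requested is false there. This is the first violation.

2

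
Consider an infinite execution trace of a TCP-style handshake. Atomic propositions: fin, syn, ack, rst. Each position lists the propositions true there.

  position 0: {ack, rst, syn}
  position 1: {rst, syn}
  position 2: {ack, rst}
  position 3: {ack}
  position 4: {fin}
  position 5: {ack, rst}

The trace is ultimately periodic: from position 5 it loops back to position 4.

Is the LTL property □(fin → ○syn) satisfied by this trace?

fin → ○syn must hold at every position from 0 onward. It fails at position 4, so □(fin → ○syn) is false.
Positions where fin holds: 4.
Check ○syn at each: 4→fails.

No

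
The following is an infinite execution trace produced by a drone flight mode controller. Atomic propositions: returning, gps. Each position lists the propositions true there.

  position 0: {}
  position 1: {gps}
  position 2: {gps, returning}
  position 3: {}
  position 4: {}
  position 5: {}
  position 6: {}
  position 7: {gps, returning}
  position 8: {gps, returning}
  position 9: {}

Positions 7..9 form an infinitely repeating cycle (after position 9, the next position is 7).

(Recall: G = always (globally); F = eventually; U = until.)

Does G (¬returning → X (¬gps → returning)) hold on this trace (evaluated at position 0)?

No

¬returning → X (¬gps → returning) must hold at every position from 0 onward. It fails at position 3, so G (¬returning → X (¬gps → returning)) is false.
Positions where ¬returning holds: 0, 1, 3, 4, 5, 6, 9.
Check X (¬gps → returning) at each: 0→ok, 1→ok, 3→fails, 4→fails, 5→fails, 6→ok, 9→ok.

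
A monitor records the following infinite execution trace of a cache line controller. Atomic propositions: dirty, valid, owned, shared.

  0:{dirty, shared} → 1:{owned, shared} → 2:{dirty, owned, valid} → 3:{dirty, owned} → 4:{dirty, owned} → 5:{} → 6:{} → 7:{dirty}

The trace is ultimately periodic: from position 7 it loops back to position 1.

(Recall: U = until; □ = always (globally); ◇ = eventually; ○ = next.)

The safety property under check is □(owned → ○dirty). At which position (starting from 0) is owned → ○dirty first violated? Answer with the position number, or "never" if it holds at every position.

4

Check owned → ○dirty at each position in order: 0 ✓, 1 ✓, 2 ✓, 3 ✓.
At position 4 the labels are {dirty, owned} and the next position 5 has {}, so owned → ○dirty is false there. This is the first violation.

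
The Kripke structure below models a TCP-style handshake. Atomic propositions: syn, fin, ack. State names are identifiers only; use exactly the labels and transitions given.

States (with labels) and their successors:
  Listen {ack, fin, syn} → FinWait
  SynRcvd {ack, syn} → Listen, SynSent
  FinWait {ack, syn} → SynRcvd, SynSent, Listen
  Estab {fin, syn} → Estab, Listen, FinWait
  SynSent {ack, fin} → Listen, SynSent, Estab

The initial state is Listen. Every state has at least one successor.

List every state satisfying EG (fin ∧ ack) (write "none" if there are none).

{SynSent}

States satisfying fin ∧ ack: {Listen, SynSent}.
States satisfying EG (fin ∧ ack): {SynSent}.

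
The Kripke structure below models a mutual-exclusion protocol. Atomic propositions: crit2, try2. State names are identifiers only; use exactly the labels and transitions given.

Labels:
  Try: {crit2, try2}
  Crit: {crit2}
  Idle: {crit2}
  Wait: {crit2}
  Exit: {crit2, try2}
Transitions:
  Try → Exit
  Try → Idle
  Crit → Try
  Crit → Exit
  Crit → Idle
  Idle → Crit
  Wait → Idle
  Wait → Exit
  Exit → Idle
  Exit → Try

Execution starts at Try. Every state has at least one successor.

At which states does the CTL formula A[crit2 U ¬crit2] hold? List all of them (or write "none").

States satisfying crit2: {Try, Crit, Idle, Wait, Exit}.
States satisfying ¬crit2: ∅.
States satisfying A[crit2 U ¬crit2]: ∅.

none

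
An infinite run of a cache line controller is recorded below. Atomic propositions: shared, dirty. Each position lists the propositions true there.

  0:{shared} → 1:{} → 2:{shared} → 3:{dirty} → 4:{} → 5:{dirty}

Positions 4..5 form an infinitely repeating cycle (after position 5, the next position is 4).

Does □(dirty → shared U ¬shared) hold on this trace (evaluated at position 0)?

dirty → shared U ¬shared holds at every position 0..5, and those are all positions ever visited, so □(dirty → shared U ¬shared) holds.
Positions where dirty holds: 3, 5.
Check shared U ¬shared at each: 3→ok, 5→ok.

Satisfied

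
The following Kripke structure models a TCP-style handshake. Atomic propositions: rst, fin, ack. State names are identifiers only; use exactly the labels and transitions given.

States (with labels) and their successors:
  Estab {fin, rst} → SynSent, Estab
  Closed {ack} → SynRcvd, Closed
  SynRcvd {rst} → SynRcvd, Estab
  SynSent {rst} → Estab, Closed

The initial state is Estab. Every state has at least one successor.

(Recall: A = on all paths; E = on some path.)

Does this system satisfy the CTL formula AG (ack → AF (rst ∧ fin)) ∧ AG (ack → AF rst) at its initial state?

States satisfying ack → AF (rst ∧ fin): {Estab, SynRcvd, SynSent}.
States satisfying AG (ack → AF (rst ∧ fin)): ∅.
States satisfying ack → AF rst: {Estab, SynRcvd, SynSent}.
States satisfying AG (ack → AF rst): ∅.
States satisfying AG (ack → AF (rst ∧ fin)) ∧ AG (ack → AF rst): ∅.
Estab ∉ Sat(AG (ack → AF (rst ∧ fin)) ∧ AG (ack → AF rst)).

Does not hold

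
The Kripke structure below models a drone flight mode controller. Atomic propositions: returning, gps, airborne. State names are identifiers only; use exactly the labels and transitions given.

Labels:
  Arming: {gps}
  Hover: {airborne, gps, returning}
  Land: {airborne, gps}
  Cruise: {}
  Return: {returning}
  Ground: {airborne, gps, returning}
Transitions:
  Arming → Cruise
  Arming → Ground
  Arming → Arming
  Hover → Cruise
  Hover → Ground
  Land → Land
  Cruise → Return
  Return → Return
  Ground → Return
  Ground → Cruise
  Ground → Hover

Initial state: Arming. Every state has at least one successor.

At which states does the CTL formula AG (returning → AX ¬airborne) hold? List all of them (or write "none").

{Land, Cruise, Return}

States satisfying returning → AX ¬airborne: {Arming, Land, Cruise, Return}.
States satisfying AG (returning → AX ¬airborne): {Land, Cruise, Return}.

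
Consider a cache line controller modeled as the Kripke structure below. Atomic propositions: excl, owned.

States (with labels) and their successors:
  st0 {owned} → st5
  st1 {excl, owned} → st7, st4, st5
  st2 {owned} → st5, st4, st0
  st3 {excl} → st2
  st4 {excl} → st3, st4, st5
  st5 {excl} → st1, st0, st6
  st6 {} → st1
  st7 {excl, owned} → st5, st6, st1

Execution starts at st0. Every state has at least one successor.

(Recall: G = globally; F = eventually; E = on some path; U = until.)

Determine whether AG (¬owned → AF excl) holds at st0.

States satisfying ¬owned → AF excl: {st0, st1, st2, st3, st4, st5, st6, st7}.
States satisfying AG (¬owned → AF excl): {st0, st1, st2, st3, st4, st5, st6, st7}.
Every state reachable from st0 satisfies ¬owned → AF excl.
st0 ∈ Sat(AG (¬owned → AF excl)).

Satisfied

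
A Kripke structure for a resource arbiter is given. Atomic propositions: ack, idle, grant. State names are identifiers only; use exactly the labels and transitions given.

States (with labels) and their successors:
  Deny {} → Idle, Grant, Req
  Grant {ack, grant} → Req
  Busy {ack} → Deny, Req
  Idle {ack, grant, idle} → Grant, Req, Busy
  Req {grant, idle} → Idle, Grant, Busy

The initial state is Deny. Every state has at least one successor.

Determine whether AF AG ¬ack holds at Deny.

Violated

States satisfying AG ¬ack: ∅.
States satisfying AF AG ¬ack: ∅.
There is a path from Deny along which AG ¬ack never holds.
Deny ∉ Sat(AF AG ¬ack).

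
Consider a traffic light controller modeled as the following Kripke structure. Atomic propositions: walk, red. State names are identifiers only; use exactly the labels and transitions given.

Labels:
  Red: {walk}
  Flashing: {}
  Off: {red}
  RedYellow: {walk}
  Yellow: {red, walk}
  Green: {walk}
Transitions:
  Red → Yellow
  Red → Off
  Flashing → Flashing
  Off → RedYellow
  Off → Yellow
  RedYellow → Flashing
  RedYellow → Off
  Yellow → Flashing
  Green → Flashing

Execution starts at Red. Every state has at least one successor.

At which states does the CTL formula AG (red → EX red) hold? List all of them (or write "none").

States satisfying red → EX red: {Red, Flashing, Off, RedYellow, Green}.
States satisfying AG (red → EX red): {Flashing, Green}.

{Flashing, Green}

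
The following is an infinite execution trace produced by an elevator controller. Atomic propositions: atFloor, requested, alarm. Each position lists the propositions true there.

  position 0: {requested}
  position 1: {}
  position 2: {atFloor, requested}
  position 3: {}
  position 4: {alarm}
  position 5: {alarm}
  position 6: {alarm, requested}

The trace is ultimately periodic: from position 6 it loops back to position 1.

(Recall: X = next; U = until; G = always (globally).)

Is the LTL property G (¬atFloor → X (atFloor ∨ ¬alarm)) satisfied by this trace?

Does not hold

¬atFloor → X (atFloor ∨ ¬alarm) must hold at every position from 0 onward. It fails at position 3, so G (¬atFloor → X (atFloor ∨ ¬alarm)) is false.
Positions where ¬atFloor holds: 0, 1, 3, 4, 5, 6.
Check X (atFloor ∨ ¬alarm) at each: 0→ok, 1→ok, 3→fails, 4→fails, 5→fails, 6→ok.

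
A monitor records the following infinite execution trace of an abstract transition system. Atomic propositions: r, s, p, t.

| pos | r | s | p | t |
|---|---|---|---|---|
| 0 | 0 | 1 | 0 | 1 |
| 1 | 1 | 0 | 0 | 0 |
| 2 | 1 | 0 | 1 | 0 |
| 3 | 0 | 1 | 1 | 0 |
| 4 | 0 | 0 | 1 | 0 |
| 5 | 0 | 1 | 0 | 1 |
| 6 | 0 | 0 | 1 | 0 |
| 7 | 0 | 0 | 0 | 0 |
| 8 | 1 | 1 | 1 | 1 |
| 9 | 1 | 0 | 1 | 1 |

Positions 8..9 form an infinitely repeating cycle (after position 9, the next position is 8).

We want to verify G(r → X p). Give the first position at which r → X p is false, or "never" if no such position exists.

never

r → X p holds at every position 0..9, and those are all the positions the trace ever visits, so the invariant G(r → X p) is never violated.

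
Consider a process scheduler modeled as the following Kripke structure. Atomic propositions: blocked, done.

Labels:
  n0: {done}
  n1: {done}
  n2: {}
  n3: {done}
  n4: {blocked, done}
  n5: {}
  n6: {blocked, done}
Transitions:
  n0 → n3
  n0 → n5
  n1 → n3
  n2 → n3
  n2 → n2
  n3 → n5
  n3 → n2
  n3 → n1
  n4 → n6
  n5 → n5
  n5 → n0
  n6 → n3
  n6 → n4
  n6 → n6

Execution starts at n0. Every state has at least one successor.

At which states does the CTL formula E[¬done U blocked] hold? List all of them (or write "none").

States satisfying ¬done: {n2, n5}.
States satisfying blocked: {n4, n6}.
States satisfying E[¬done U blocked]: {n4, n6}.

{n4, n6}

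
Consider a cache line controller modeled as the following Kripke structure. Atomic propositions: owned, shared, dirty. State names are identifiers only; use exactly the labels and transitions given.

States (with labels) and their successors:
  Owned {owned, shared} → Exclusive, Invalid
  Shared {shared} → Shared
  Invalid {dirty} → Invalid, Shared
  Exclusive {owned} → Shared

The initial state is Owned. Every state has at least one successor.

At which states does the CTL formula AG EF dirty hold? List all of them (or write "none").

States satisfying EF dirty: {Owned, Invalid}.
States satisfying AG EF dirty: ∅.

none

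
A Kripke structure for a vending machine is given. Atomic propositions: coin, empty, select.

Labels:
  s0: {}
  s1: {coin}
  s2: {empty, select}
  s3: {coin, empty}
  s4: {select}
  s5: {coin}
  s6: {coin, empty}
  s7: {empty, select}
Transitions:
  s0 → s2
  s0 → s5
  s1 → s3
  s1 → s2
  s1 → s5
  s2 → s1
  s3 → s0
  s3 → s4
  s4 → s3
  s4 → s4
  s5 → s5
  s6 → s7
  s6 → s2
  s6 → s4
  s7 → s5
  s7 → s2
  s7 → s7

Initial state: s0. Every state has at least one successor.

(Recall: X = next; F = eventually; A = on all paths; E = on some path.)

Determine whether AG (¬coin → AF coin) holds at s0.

States satisfying ¬coin → AF coin: {s0, s1, s2, s3, s5, s6}.
States satisfying AG (¬coin → AF coin): {s5}.
s4 is reachable from s0 and violates ¬coin → AF coin, so AG fails at s0.
s0 ∉ Sat(AG (¬coin → AF coin)).

Violated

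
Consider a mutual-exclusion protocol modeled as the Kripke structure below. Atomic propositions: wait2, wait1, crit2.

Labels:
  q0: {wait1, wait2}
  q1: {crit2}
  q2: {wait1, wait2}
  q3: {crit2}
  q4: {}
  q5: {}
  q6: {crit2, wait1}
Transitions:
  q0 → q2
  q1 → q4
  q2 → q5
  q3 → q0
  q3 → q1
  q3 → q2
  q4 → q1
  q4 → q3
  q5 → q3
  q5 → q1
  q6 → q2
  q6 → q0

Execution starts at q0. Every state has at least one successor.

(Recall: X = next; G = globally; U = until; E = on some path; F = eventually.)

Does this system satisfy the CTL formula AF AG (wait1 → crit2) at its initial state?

Does not hold

States satisfying AG (wait1 → crit2): ∅.
States satisfying AF AG (wait1 → crit2): ∅.
There is a path from q0 along which AG (wait1 → crit2) never holds.
q0 ∉ Sat(AF AG (wait1 → crit2)).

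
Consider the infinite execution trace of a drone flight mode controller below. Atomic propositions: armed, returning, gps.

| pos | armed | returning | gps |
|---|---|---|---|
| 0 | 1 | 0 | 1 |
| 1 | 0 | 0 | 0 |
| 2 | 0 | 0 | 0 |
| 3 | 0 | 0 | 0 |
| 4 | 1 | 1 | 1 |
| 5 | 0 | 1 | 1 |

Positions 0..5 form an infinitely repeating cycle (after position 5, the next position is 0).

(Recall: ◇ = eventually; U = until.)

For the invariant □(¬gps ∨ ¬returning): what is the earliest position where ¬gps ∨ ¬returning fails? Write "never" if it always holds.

Check ¬gps ∨ ¬returning at each position in order: 0 ✓, 1 ✓, 2 ✓, 3 ✓.
At position 4 the labels are {armed, gps, returning}, so ¬gps ∨ ¬returning is false there. This is the first violation.

4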